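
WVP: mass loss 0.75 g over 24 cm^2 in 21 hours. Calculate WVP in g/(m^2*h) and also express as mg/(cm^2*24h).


WVP = 0.75 / (24 x 21) x 10000 = 14.88 g/(m^2*h)
Mass loss in mg = 0.75 x 1000 = 750 mg
Per cm^2 per 24h in mg: 750 x 24 / (24 x 21) = 18000 / 504 = 35.71 mg/(cm^2*24h)


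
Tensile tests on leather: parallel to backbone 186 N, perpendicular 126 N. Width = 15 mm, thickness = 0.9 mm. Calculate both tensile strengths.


Parallel = 13.78 N/mm^2
Perpendicular = 9.33 N/mm^2

Area = 15 x 0.9 = 13.5 mm^2
TS (parallel) = 186 / 13.5 = 13.78 N/mm^2
TS (perpendicular) = 126 / 13.5 = 9.33 N/mm^2


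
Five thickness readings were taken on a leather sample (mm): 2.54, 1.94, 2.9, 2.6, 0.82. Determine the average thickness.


2.16 mm

Sum = 2.54 + 1.94 + 2.9 + 2.6 + 0.82 = 10.80
Average = 10.80 / 5 = 2.16 mm


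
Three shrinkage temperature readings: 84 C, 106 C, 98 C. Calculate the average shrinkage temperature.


Average = (84 + 106 + 98) / 3
Average = 288 / 3 = 96.0 C


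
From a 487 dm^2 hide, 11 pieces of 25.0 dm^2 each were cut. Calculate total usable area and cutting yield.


Usable area = 275.0 dm^2
Yield = 56.5%


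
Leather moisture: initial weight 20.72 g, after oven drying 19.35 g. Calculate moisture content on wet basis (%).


Moisture = 20.72 - 19.35 = 1.37 g
MC = 1.37 / 20.72 x 100 = 6.6%


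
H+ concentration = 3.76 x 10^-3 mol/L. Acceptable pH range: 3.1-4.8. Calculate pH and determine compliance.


pH = -log10(3.76 x 10^-3) = 2.42
Range: 3.1 to 4.8
Compliant: No


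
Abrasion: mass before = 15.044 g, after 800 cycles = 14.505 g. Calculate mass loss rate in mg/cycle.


0.674 mg/cycle

Mass loss = 15.044 - 14.505 = 0.539 g
Rate = 0.539 / 800 x 1000 = 0.674 mg/cycle


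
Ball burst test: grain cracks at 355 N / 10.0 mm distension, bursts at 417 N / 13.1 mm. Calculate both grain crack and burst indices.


Crack index = 355 / 10.0 = 35.5 N/mm
Burst index = 417 / 13.1 = 31.8 N/mm


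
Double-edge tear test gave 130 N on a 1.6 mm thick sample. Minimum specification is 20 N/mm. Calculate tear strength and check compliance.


Tear strength = 81.3 N/mm
Compliant: Yes

Tear strength = 130 / 1.6 = 81.3 N/mm
Required minimum = 20 N/mm
Compliant: Yes


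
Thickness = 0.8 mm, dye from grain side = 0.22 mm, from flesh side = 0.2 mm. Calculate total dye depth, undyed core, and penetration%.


Total dyed = 0.42 mm
Undyed core = 0.38 mm
Penetration = 52.5%

Total dyed = 0.22 + 0.2 = 0.42 mm
Undyed core = 0.8 - 0.42 = 0.38 mm
Penetration = 0.42 / 0.8 x 100 = 52.5%


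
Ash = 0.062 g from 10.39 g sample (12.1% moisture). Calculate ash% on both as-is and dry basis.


As-is ash% = 0.062 / 10.39 x 100 = 0.60%
Dry mass = 10.39 x (100 - 12.1) / 100 = 9.13281 g
Dry-basis ash% = 0.062 / 9.13281 x 100 = 0.68%


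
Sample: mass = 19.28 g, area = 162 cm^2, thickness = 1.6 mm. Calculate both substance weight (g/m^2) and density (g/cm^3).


SW = 19.28 / 162 x 10000 = 1190.1 g/m^2
Volume = 162 x 1.6 / 10 = 25.92 cm^3
Density = 19.28 / 25.92 = 0.744 g/cm^3


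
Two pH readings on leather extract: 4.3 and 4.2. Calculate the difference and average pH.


Difference = |4.3 - 4.2| = 0.1
Average = (4.3 + 4.2) / 2 = 4.25


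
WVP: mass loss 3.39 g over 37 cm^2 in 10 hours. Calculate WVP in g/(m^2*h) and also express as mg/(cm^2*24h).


WVP = 3.39 / (37 x 10) x 10000 = 91.62 g/(m^2*h)
Mass loss in mg = 3.39 x 1000 = 3390 mg
Per cm^2 per 24h in mg: 3390 x 24 / (37 x 10) = 81360 / 370 = 219.89 mg/(cm^2*24h)


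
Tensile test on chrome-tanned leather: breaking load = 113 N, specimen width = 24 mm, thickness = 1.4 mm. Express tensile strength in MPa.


3.36 MPa


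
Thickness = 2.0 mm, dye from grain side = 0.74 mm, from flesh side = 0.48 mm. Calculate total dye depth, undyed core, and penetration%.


Total dyed = 0.74 + 0.48 = 1.22 mm
Undyed core = 2.0 - 1.22 = 0.78 mm
Penetration = 1.22 / 2.0 x 100 = 61.0%


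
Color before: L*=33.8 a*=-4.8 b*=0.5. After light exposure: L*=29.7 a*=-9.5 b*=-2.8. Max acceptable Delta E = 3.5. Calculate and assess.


dL = -4.1, da = -4.7, db = -3.3
dE = sqrt((-4.1)^2 + (-4.7)^2 + (-3.3)^2) = 7.06
Max = 3.5
Passes: No


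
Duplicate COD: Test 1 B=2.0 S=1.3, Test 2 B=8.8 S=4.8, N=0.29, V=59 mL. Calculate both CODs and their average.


COD1 = (2.0 - 1.3) x 0.29 x 8000 / 59 = 27.5 mg/L
COD2 = (8.8 - 4.8) x 0.29 x 8000 / 59 = 157.3 mg/L
Average = (27.5 + 157.3) / 2 = 92.4 mg/L


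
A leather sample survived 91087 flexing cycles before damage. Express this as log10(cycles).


log10(91087) = 4.96


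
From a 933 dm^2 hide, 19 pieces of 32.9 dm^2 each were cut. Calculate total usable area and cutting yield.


Total usable = 19 x 32.9 = 625.1 dm^2
Yield = 625.1 / 933 x 100 = 67.0%


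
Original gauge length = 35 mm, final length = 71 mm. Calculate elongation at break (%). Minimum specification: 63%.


Extension = 71 - 35 = 36 mm
Elongation = 36 / 35 x 100 = 102.9%
Minimum required: 63%
Meets specification: Yes


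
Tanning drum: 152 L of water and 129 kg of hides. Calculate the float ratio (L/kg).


Float ratio = water / hide weight
Ratio = 152 / 129 = 1.2


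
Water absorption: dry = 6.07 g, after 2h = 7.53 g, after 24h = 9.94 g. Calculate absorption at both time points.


WA (2h) = (7.53 - 6.07) / 6.07 x 100 = 24.1%
WA (24h) = (9.94 - 6.07) / 6.07 x 100 = 63.8%


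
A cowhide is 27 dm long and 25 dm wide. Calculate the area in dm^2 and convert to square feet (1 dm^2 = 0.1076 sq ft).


Area = 27 x 25 = 675 dm^2
Conversion: 675 x 0.1076 = 72.63 sq ft


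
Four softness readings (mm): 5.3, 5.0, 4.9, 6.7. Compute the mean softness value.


Sum = 5.3 + 5.0 + 4.9 + 6.7
Mean = 21.9 / 4 = 5.48 mm


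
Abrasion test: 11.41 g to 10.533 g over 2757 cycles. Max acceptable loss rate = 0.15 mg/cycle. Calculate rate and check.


Rate = 0.318 mg/cycle
Passes: No

Loss = 11.41 - 10.533 = 0.877 g
Rate = 0.877 g / 2757 cycles x 1000 = 0.318 mg/cycle
Max = 0.15 mg/cycle
Passes: No


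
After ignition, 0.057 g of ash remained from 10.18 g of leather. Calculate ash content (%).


Ash% = 0.057 / 10.18 x 100
Ash% = 0.56%


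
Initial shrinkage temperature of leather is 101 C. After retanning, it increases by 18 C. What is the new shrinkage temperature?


New Ts = 101 + 18 = 119 C


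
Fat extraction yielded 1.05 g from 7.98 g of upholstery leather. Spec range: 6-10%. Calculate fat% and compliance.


Fat% = 1.05 / 7.98 x 100 = 13.2%
Spec range: 6-10%
Compliant: No


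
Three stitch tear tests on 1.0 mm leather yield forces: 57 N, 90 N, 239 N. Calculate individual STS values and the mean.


STS1 = 57 / 1.0 = 57.0 N/mm
STS2 = 90 / 1.0 = 90.0 N/mm
STS3 = 239 / 1.0 = 239.0 N/mm
Mean = (57.0 + 90.0 + 239.0) / 3 = 128.7 N/mm


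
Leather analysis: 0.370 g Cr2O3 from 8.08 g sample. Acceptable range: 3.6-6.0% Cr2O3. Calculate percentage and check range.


Cr2O3% = 0.370 / 8.08 x 100 = 4.58%
Acceptable range: 3.6 to 6.0%
Within range: Yes


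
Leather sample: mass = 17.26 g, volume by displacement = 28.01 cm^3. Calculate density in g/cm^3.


0.616 g/cm^3

Density = mass / volume
Density = 17.26 / 28.01 = 0.616 g/cm^3


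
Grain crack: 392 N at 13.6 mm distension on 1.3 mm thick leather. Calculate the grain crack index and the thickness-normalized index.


Crack index = 28.8 N/mm
Normalized index = 22.2 N/mm per mm

Crack index = 392 / 13.6 = 28.8 N/mm
Normalized = 28.8 / 1.3 = 22.2 N/mm per mm


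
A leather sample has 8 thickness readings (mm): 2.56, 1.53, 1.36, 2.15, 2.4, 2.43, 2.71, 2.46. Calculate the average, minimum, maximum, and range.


Average = 2.20 mm
Min = 1.36 mm
Max = 2.71 mm
Range = 1.35 mm


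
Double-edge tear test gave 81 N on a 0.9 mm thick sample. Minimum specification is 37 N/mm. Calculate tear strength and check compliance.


Tear strength = 90.0 N/mm
Compliant: Yes

Tear strength = 81 / 0.9 = 90.0 N/mm
Required minimum = 37 N/mm
Compliant: Yes


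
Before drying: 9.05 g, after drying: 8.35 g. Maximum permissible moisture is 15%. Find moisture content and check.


Moisture content = 7.7%
Acceptable: Yes


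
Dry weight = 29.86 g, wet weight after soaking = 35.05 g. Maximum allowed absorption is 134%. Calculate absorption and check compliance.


Absorption = 17.4%
Compliant: Yes


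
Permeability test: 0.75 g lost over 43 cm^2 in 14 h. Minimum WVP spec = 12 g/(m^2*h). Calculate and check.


WVP = 0.75 / (43 x 14) x 10000 = 12.46 g/(m^2*h)
Minimum: 12 g/(m^2*h)
Meets spec: Yes


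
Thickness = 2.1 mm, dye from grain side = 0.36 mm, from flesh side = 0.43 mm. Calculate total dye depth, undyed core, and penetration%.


Total dyed = 0.36 + 0.43 = 0.79 mm
Undyed core = 2.1 - 0.79 = 1.31 mm
Penetration = 0.79 / 2.1 x 100 = 37.6%


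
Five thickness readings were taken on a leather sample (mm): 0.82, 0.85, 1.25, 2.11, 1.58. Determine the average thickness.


Sum = 0.82 + 0.85 + 1.25 + 2.11 + 1.58 = 6.61
Average = 6.61 / 5 = 1.32 mm


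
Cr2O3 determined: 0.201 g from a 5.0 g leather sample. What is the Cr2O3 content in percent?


Cr2O3% = 0.201 / 5.0 x 100
Cr2O3% = 4.02%


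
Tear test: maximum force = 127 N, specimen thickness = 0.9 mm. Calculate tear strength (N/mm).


Tear strength = force / thickness
Tear = 127 / 0.9 = 141.1 N/mm


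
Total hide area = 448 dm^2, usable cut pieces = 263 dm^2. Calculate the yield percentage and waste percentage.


Yield = 263 / 448 x 100 = 58.7%
Waste = 448 - 263 = 185 dm^2
Waste% = 100 - 58.7 = 41.3%


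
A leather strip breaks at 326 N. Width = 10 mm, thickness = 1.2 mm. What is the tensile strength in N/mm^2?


Cross-sectional area = 10 x 1.2 = 12.0 mm^2
Tensile strength = 326 / 12.0 = 27.17 N/mm^2


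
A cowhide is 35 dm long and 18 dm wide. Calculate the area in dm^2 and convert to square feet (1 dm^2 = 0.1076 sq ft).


Area = 35 x 18 = 630 dm^2
Conversion: 630 x 0.1076 = 67.79 sq ft


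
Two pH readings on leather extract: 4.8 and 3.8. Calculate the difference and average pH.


Difference = |4.8 - 3.8| = 1.0
Average = (4.8 + 3.8) / 2 = 4.30


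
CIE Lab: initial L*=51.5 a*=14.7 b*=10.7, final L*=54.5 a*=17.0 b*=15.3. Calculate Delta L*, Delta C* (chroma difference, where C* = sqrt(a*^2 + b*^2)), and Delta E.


Delta L* = 54.5 - 51.5 = 3.0
C1* = sqrt((14.7)^2 + (10.7)^2) = 18.182
C2* = sqrt((17.0)^2 + (15.3)^2) = 22.871
Delta C* = 22.871 - 18.182 = 4.69
Delta E = sqrt((3.0)^2 + (2.3)^2 + (4.6)^2) = 5.95


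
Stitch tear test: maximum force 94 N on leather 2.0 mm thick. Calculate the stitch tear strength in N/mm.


Stitch tear strength = force / thickness
STS = 94 / 2.0 = 47.0 N/mm


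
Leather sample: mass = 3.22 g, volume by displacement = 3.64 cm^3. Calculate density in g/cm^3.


Density = mass / volume
Density = 3.22 / 3.64 = 0.885 g/cm^3


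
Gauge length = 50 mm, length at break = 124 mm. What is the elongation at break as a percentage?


Extension = 124 - 50 = 74 mm
Elongation = 74 / 50 x 100 = 148.0%


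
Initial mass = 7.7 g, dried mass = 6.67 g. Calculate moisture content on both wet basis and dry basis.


Wet basis = 13.4%
Dry basis = 15.4%

Moisture lost = 7.7 - 6.67 = 1.03 g
Wet basis MC = 1.03 / 7.7 x 100 = 13.4%
Dry basis MC = 1.03 / 6.67 x 100 = 15.4%


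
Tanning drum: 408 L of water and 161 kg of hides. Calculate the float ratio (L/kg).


2.5

Float ratio = water / hide weight
Ratio = 408 / 161 = 2.5


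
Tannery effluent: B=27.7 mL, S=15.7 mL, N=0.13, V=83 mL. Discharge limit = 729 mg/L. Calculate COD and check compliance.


COD = 150.4 mg/L
Compliant: Yes


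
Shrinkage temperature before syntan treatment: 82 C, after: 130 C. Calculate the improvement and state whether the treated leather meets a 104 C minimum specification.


Improvement = 130 - 82 = 48 C
Spec check: 130 C >= 104 C? Yes


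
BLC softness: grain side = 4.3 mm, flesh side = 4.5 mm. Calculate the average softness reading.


Average = (4.3 + 4.5) / 2
Average = 4.40 mm


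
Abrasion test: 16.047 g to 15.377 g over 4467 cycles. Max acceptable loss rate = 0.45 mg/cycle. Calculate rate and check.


Loss = 16.047 - 15.377 = 0.670 g
Rate = 0.670 g / 4467 cycles x 1000 = 0.150 mg/cycle
Max = 0.45 mg/cycle
Passes: Yes


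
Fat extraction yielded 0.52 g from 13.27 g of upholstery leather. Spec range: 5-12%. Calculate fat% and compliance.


Fat% = 0.52 / 13.27 x 100 = 3.9%
Spec range: 5-12%
Compliant: No


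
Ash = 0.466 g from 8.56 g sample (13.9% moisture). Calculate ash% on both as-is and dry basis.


As-is ash% = 0.466 / 8.56 x 100 = 5.44%
Dry mass = 8.56 x (100 - 13.9) / 100 = 7.37016 g
Dry-basis ash% = 0.466 / 7.37016 x 100 = 6.32%


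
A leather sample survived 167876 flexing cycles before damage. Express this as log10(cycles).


log10(167876) = 5.22


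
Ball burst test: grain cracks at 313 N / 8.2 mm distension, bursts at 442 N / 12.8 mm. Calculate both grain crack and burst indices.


Crack index = 38.2 N/mm
Burst index = 34.5 N/mm

Crack index = 313 / 8.2 = 38.2 N/mm
Burst index = 442 / 12.8 = 34.5 N/mm


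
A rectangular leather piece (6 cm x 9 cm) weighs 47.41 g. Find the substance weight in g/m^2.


8779.6 g/m^2

Area = 6 x 9 = 54 cm^2
SW = 47.41 / 54 x 10000 = 8779.6 g/m^2


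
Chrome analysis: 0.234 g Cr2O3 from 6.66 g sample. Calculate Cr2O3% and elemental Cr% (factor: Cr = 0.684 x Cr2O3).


Cr2O3% = 0.234 / 6.66 x 100 = 3.51%
Cr% = 3.51 x 0.684 = 2.40%


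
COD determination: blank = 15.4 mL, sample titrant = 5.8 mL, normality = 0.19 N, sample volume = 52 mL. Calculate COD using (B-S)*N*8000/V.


280.6 mg/L

COD = (15.4 - 5.8) x 0.19 x 8000 / 52
COD = 9.6 x 0.19 x 8000 / 52
COD = 280.6 mg/L


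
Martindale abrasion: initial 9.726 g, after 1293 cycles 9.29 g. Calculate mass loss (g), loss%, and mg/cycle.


Loss = 9.726 - 9.29 = 0.436 g
Loss% = 0.436 / 9.726 x 100 = 4.48%
Rate = 0.436 / 1293 x 1000 = 0.337 mg/cycle


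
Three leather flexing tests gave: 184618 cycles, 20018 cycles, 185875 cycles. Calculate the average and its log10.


Average = 130170 cycles
log10 = 5.11


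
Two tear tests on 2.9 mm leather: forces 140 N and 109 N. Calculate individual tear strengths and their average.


Tear 1 = 48.3 N/mm
Tear 2 = 37.6 N/mm
Average = 43.0 N/mm

Tear 1 = 140 / 2.9 = 48.3 N/mm
Tear 2 = 109 / 2.9 = 37.6 N/mm
Average = (48.3 + 37.6) / 2 = 43.0 N/mm


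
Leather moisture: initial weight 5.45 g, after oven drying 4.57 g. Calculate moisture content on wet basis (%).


Moisture = 5.45 - 4.57 = 0.88 g
MC = 0.88 / 5.45 x 100 = 16.1%


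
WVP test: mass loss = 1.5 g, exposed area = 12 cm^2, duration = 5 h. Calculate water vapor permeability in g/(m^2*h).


WVP = mass_loss / (area x time) x 10000
WVP = 1.5 / (12 x 5) x 10000
WVP = 1.5 / 60 x 10000 = 250.00 g/(m^2*h)


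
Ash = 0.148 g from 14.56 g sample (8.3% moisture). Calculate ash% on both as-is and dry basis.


As-is ash = 1.02%
Dry-basis ash = 1.11%

As-is ash% = 0.148 / 14.56 x 100 = 1.02%
Dry mass = 14.56 x (100 - 8.3) / 100 = 13.35152 g
Dry-basis ash% = 0.148 / 13.35152 x 100 = 1.11%


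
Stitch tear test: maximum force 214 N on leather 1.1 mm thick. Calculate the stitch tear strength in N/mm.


194.5 N/mm


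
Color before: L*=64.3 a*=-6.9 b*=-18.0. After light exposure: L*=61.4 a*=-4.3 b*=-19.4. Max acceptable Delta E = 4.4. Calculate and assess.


dL = -2.9, da = 2.6, db = -1.4
dE = sqrt((-2.9)^2 + (2.6)^2 + (-1.4)^2) = 4.14
Max = 4.4
Passes: Yes


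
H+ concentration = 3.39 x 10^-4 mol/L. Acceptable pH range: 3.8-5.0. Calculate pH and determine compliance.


pH = 3.47
Compliant: No


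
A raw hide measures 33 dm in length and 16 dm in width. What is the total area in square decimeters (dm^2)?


528 dm^2

Area = length x width
Area = 33 x 16 = 528 dm^2


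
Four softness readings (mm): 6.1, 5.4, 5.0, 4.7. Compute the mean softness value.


Sum = 6.1 + 5.4 + 5.0 + 4.7
Mean = 21.2 / 4 = 5.30 mm


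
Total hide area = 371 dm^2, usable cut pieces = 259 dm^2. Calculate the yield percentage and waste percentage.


Yield = 259 / 371 x 100 = 69.8%
Waste = 371 - 259 = 112 dm^2
Waste% = 100 - 69.8 = 30.2%


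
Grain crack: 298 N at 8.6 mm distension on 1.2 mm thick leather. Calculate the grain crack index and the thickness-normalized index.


Crack index = 298 / 8.6 = 34.7 N/mm
Normalized = 34.7 / 1.2 = 28.9 N/mm per mm


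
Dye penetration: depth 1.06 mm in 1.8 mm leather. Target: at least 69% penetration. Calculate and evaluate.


Penetration = 1.06 / 1.8 x 100 = 58.9%
Target: 69%
Meets target: No


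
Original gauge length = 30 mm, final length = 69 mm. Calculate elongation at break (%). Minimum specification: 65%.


Elongation = 130.0%
Meets spec: Yes

Extension = 69 - 30 = 39 mm
Elongation = 39 / 30 x 100 = 130.0%
Minimum required: 65%
Meets specification: Yes


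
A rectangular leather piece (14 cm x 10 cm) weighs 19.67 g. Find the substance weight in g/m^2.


Area = 14 x 10 = 140 cm^2
SW = 19.67 / 140 x 10000 = 1405.0 g/m^2


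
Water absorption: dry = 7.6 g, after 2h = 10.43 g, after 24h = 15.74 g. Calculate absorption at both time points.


WA (2h) = (10.43 - 7.6) / 7.6 x 100 = 37.2%
WA (24h) = (15.74 - 7.6) / 7.6 x 100 = 107.1%


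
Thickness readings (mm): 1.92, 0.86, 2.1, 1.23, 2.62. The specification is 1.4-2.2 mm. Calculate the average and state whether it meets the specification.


Sum = 8.73
Average = 8.73 / 5 = 1.75 mm
Specification range: 1.4 to 2.2 mm
Within spec: Yes


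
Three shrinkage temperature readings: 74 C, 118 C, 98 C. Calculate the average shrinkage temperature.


Average = (74 + 118 + 98) / 3
Average = 290 / 3 = 96.7 C


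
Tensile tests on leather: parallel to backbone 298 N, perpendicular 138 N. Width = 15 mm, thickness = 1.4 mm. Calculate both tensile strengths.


Parallel = 14.19 N/mm^2
Perpendicular = 6.57 N/mm^2


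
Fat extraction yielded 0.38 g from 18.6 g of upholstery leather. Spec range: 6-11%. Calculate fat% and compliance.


Fat% = 0.38 / 18.6 x 100 = 2.0%
Spec range: 6-11%
Compliant: No


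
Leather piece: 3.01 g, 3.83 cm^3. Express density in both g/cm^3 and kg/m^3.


0.786 g/cm^3
786 kg/m^3


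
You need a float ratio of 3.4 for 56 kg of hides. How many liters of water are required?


Water = hide weight x target ratio
Water = 56 x 3.4 = 190.4 L


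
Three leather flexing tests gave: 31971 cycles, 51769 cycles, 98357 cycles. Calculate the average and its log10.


Average = 60699 cycles
log10 = 4.78

Average = (31971 + 51769 + 98357) / 3 = 60699 cycles
log10(60699) = 4.78


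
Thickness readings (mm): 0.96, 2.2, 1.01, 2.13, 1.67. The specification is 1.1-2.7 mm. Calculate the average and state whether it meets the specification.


Sum = 7.97
Average = 7.97 / 5 = 1.59 mm
Specification range: 1.1 to 2.7 mm
Within spec: Yes


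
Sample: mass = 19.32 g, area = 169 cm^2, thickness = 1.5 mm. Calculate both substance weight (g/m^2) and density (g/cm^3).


Substance weight = 1143.2 g/m^2
Density = 0.762 g/cm^3


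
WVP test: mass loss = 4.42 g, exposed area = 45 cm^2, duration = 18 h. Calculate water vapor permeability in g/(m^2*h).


WVP = mass_loss / (area x time) x 10000
WVP = 4.42 / (45 x 18) x 10000
WVP = 4.42 / 810 x 10000 = 54.57 g/(m^2*h)


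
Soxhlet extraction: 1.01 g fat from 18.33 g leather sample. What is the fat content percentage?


5.5%


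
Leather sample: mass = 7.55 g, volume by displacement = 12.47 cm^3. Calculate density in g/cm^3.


Density = mass / volume
Density = 7.55 / 12.47 = 0.605 g/cm^3


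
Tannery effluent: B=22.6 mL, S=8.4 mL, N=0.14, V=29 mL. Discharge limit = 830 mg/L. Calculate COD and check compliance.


COD = 548.4 mg/L
Compliant: Yes


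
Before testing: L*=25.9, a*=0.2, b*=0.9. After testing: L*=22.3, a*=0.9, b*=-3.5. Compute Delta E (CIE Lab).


Delta E = 5.73


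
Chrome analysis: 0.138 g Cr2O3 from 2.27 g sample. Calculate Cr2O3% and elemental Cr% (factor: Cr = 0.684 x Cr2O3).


Cr2O3 = 6.08%
Cr = 4.16%


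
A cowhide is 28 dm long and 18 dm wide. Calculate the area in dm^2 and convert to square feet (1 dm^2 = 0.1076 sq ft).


Area = 28 x 18 = 504 dm^2
Conversion: 504 x 0.1076 = 54.23 sq ft


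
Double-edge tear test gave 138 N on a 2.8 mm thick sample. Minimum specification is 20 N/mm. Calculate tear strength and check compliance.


Tear strength = 49.3 N/mm
Compliant: Yes

Tear strength = 138 / 2.8 = 49.3 N/mm
Required minimum = 20 N/mm
Compliant: Yes


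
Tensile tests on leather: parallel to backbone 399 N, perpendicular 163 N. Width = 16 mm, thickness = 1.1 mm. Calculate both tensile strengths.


Area = 16 x 1.1 = 17.6 mm^2
TS (parallel) = 399 / 17.6 = 22.67 N/mm^2
TS (perpendicular) = 163 / 17.6 = 9.26 N/mm^2


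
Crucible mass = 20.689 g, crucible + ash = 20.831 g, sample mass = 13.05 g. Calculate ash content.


Ash mass = 0.142 g
Ash content = 1.09%


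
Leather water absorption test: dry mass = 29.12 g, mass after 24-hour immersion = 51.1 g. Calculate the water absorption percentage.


Water absorbed = 51.1 - 29.12 = 21.98 g
WA% = 21.98 / 29.12 x 100 = 75.5%


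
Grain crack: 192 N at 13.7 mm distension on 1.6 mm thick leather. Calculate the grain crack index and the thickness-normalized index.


Crack index = 192 / 13.7 = 14.0 N/mm
Normalized = 14.0 / 1.6 = 8.8 N/mm per mm


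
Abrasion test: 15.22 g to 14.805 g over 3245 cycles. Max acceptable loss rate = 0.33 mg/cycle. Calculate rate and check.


Rate = 0.128 mg/cycle
Passes: Yes

Loss = 15.22 - 14.805 = 0.415 g
Rate = 0.415 g / 3245 cycles x 1000 = 0.128 mg/cycle
Max = 0.33 mg/cycle
Passes: Yes


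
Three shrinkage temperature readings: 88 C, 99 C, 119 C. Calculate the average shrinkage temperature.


102.0 C

Average = (88 + 99 + 119) / 3
Average = 306 / 3 = 102.0 C


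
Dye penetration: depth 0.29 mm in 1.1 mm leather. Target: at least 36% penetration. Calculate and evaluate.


Penetration = 26.4%
Meets target: No

Penetration = 0.29 / 1.1 x 100 = 26.4%
Target: 36%
Meets target: No


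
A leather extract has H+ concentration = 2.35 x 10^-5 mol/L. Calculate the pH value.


pH = -log10[H+]
pH = -log10(2.35 x 10^-5) = 4.63


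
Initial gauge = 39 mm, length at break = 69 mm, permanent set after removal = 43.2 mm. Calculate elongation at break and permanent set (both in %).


Elongation at break = (69 - 39) / 39 x 100 = 76.9%
Permanent set = (43.2 - 39) / 39 x 100 = 10.8%


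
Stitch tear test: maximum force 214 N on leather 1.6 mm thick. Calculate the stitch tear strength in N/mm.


Stitch tear strength = force / thickness
STS = 214 / 1.6 = 133.8 N/mm


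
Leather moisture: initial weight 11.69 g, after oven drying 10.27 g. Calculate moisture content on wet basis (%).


12.1%

Moisture = 11.69 - 10.27 = 1.42 g
MC = 1.42 / 11.69 x 100 = 12.1%


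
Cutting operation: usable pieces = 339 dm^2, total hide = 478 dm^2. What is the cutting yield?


70.9%

Yield = usable / total x 100
Yield = 339 / 478 x 100 = 70.9%


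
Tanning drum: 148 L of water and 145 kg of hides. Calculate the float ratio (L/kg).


Float ratio = water / hide weight
Ratio = 148 / 145 = 1.0


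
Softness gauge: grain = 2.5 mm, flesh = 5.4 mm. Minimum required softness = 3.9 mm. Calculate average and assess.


Average = (2.5 + 5.4) / 2 = 3.95 mm
Minimum = 3.9 mm
Meets requirement: Yes


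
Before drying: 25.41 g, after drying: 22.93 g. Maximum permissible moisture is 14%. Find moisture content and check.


MC = (25.41 - 22.93) / 25.41 x 100 = 9.8%
Maximum: 14%
Acceptable: Yes


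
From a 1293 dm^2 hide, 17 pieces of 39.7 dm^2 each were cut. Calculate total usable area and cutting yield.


Usable area = 674.9 dm^2
Yield = 52.2%


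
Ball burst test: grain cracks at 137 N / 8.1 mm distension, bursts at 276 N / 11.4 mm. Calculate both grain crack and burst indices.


Crack index = 16.9 N/mm
Burst index = 24.2 N/mm


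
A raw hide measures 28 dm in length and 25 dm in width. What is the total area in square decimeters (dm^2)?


Area = length x width
Area = 28 x 25 = 700 dm^2


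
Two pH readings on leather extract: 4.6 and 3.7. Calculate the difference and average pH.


Difference = 0.9
Average pH = 4.15


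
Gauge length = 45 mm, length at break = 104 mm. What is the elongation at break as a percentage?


Extension = 104 - 45 = 59 mm
Elongation = 59 / 45 x 100 = 131.1%


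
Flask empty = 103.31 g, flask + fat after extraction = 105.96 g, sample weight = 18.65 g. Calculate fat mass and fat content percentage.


Fat mass = 2.65 g
Fat content = 14.2%


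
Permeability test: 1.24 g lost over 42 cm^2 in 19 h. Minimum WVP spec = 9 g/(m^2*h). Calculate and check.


WVP = 1.24 / (42 x 19) x 10000 = 15.54 g/(m^2*h)
Minimum: 9 g/(m^2*h)
Meets spec: Yes


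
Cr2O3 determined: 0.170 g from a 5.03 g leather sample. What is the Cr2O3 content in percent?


Cr2O3% = 0.170 / 5.03 x 100
Cr2O3% = 3.38%


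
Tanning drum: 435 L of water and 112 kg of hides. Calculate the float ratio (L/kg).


3.9

Float ratio = water / hide weight
Ratio = 435 / 112 = 3.9


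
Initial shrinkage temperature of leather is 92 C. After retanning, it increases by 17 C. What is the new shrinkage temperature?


New Ts = 92 + 17 = 109 C


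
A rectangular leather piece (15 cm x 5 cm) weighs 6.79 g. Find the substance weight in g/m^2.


905.3 g/m^2

Area = 15 x 5 = 75 cm^2
SW = 6.79 / 75 x 10000 = 905.3 g/m^2


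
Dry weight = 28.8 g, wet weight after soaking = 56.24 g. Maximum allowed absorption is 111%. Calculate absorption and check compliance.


WA = (56.24 - 28.8) / 28.8 x 100 = 95.3%
Maximum allowed: 111%
Compliant: Yes


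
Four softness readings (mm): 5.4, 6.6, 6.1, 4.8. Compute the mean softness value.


Sum = 5.4 + 6.6 + 6.1 + 4.8
Mean = 22.9 / 4 = 5.73 mm


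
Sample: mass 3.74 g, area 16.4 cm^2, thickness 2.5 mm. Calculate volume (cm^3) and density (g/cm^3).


Volume = 4.100 cm^3
Density = 0.912 g/cm^3


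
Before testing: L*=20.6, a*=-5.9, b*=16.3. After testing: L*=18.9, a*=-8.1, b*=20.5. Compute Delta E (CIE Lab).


dL = 18.9 - 20.6 = -1.7
da = -8.1 - (-5.9) = -2.2
db = 20.5 - 16.3 = 4.2
dE = sqrt((-1.7)^2 + (-2.2)^2 + (4.2)^2) = 5.04


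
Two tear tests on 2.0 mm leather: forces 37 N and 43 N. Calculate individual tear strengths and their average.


Tear 1 = 18.5 N/mm
Tear 2 = 21.5 N/mm
Average = 20.0 N/mm


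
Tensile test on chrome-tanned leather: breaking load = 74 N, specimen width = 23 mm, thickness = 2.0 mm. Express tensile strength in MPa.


Cross-section = 23 x 2.0 = 46.0 mm^2
TS = 74 / 46.0 = 1.61 MPa
(1 N/mm^2 = 1 MPa)


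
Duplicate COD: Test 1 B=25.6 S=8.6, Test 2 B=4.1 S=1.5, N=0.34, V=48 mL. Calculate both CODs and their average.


COD1 = 963.3 mg/L
COD2 = 147.3 mg/L
Average = 555.3 mg/L

COD1 = (25.6 - 8.6) x 0.34 x 8000 / 48 = 963.3 mg/L
COD2 = (4.1 - 1.5) x 0.34 x 8000 / 48 = 147.3 mg/L
Average = (963.3 + 147.3) / 2 = 555.3 mg/L


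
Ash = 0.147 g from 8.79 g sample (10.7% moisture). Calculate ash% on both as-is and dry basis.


As-is ash% = 0.147 / 8.79 x 100 = 1.67%
Dry mass = 8.79 x (100 - 10.7) / 100 = 7.84947 g
Dry-basis ash% = 0.147 / 7.84947 x 100 = 1.87%


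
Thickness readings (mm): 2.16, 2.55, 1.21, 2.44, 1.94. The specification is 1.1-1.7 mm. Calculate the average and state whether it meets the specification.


Sum = 10.30
Average = 10.30 / 5 = 2.06 mm
Specification range: 1.1 to 1.7 mm
Within spec: No


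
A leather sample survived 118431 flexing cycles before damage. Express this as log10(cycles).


log10(118431) = 5.07


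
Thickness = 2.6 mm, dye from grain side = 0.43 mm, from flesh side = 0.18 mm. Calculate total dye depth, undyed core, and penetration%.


Total dyed = 0.61 mm
Undyed core = 1.99 mm
Penetration = 23.5%

Total dyed = 0.43 + 0.18 = 0.61 mm
Undyed core = 2.6 - 0.61 = 1.99 mm
Penetration = 0.61 / 2.6 x 100 = 23.5%


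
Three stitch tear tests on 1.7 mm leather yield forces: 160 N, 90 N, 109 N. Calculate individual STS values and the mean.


STS1 = 94.1 N/mm
STS2 = 52.9 N/mm
STS3 = 64.1 N/mm
Mean = 70.4 N/mm

STS1 = 160 / 1.7 = 94.1 N/mm
STS2 = 90 / 1.7 = 52.9 N/mm
STS3 = 109 / 1.7 = 64.1 N/mm
Mean = (94.1 + 52.9 + 64.1) / 3 = 70.4 N/mm


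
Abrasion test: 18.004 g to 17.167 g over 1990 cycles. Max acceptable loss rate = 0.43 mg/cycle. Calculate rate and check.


Rate = 0.421 mg/cycle
Passes: Yes


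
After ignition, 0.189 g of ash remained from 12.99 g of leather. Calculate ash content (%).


1.45%

Ash% = 0.189 / 12.99 x 100
Ash% = 1.45%


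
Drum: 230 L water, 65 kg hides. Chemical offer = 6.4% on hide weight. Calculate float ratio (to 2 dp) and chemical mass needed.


Float ratio = 230 / 65 = 3.54
Chemical = 65 x 6.4 / 100 = 4.16 kg


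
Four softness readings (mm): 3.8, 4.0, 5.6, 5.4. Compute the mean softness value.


4.70 mm


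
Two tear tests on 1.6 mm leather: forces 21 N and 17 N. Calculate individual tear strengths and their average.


Tear 1 = 13.1 N/mm
Tear 2 = 10.6 N/mm
Average = 11.9 N/mm


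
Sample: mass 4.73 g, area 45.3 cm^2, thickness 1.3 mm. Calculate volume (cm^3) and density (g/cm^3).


Volume = 5.889 cm^3
Density = 0.803 g/cm^3

Thickness in cm = 1.3 / 10 = 0.13 cm
Volume = 45.3 x 0.13 = 5.889 cm^3
Density = 4.73 / 5.889 = 0.803 g/cm^3


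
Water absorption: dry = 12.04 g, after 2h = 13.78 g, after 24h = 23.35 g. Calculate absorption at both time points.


2h absorption = 14.5%
24h absorption = 93.9%

WA (2h) = (13.78 - 12.04) / 12.04 x 100 = 14.5%
WA (24h) = (23.35 - 12.04) / 12.04 x 100 = 93.9%


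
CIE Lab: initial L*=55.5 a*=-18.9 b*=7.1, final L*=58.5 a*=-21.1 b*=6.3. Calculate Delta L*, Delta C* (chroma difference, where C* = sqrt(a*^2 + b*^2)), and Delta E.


Delta L* = 3.0
Delta C* = 1.83
Delta E = 3.81


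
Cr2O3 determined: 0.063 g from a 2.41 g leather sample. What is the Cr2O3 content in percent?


Cr2O3% = 0.063 / 2.41 x 100
Cr2O3% = 2.61%


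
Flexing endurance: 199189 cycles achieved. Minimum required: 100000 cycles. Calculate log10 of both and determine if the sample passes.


Achieved: log10 = 5.30
Required: log10 = 5.00
Passes: Yes

log10(199189) = 5.30
log10(100000) = 5.00
Passes: Yes


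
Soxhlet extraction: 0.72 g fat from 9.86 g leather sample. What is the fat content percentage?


Fat content = 0.72 / 9.86 x 100
Fat = 7.3%


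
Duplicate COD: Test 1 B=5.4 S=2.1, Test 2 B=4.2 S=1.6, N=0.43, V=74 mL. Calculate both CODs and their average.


COD1 = 153.4 mg/L
COD2 = 120.9 mg/L
Average = 137.2 mg/L

COD1 = (5.4 - 2.1) x 0.43 x 8000 / 74 = 153.4 mg/L
COD2 = (4.2 - 1.6) x 0.43 x 8000 / 74 = 120.9 mg/L
Average = (153.4 + 120.9) / 2 = 137.2 mg/L


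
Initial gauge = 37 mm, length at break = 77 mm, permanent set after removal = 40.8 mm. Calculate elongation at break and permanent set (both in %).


Elongation at break = (77 - 37) / 37 x 100 = 108.1%
Permanent set = (40.8 - 37) / 37 x 100 = 10.3%


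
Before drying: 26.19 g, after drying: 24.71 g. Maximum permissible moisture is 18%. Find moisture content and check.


MC = (26.19 - 24.71) / 26.19 x 100 = 5.7%
Maximum: 18%
Acceptable: Yes


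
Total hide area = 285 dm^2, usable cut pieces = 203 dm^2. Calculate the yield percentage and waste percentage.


Yield = 71.2%
Waste = 28.8%

Yield = 203 / 285 x 100 = 71.2%
Waste = 285 - 203 = 82 dm^2
Waste% = 100 - 71.2 = 28.8%


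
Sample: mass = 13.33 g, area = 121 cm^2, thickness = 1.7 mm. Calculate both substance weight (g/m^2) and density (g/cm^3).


Substance weight = 1101.7 g/m^2
Density = 0.648 g/cm^3

SW = 13.33 / 121 x 10000 = 1101.7 g/m^2
Volume = 121 x 1.7 / 10 = 20.57 cm^3
Density = 13.33 / 20.57 = 0.648 g/cm^3


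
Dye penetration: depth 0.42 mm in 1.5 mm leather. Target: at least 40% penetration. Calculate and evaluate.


Penetration = 28.0%
Meets target: No


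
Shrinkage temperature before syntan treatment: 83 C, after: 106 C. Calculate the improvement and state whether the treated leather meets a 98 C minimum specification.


Improvement = 106 - 83 = 23 C
Spec check: 106 C >= 98 C? Yes


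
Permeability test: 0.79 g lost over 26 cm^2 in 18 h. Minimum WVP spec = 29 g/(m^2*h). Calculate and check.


WVP = 16.88 g/(m^2*h)
Meets specification: No

WVP = 0.79 / (26 x 18) x 10000 = 16.88 g/(m^2*h)
Minimum: 29 g/(m^2*h)
Meets spec: No


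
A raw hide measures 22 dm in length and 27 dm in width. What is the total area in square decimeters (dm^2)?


Area = length x width
Area = 22 x 27 = 594 dm^2


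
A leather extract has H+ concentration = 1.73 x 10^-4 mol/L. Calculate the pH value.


pH = -log10[H+]
pH = -log10(1.73 x 10^-4) = 3.76


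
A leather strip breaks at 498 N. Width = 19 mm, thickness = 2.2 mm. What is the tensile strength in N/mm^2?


Cross-sectional area = 19 x 2.2 = 41.8 mm^2
Tensile strength = 498 / 41.8 = 11.91 N/mm^2


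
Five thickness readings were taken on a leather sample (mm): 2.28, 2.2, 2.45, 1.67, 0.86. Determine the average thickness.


Sum = 2.28 + 2.2 + 2.45 + 1.67 + 0.86 = 9.46
Average = 9.46 / 5 = 1.89 mm


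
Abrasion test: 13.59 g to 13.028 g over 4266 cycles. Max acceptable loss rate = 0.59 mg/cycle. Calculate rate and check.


Rate = 0.132 mg/cycle
Passes: Yes

Loss = 13.59 - 13.028 = 0.562 g
Rate = 0.562 g / 4266 cycles x 1000 = 0.132 mg/cycle
Max = 0.59 mg/cycle
Passes: Yes


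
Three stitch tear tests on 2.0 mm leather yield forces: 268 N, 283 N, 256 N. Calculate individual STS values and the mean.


STS1 = 268 / 2.0 = 134.0 N/mm
STS2 = 283 / 2.0 = 141.5 N/mm
STS3 = 256 / 2.0 = 128.0 N/mm
Mean = (134.0 + 141.5 + 128.0) / 3 = 134.5 N/mm


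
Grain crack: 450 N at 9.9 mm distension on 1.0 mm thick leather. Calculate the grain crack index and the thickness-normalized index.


Crack index = 45.5 N/mm
Normalized index = 45.5 N/mm per mm


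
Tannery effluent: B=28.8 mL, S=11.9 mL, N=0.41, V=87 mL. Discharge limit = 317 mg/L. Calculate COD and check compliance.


COD = (28.8 - 11.9) x 0.41 x 8000 / 87 = 637.1 mg/L
Limit: 317 mg/L
Compliant: No


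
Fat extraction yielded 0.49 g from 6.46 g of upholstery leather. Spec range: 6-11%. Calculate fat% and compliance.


Fat content = 7.6%
Compliant: Yes


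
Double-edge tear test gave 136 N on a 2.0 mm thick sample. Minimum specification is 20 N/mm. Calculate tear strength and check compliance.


Tear strength = 136 / 2.0 = 68.0 N/mm
Required minimum = 20 N/mm
Compliant: Yes


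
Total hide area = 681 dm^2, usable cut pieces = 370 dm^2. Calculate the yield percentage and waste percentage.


Yield = 54.3%
Waste = 45.7%

Yield = 370 / 681 x 100 = 54.3%
Waste = 681 - 370 = 311 dm^2
Waste% = 100 - 54.3 = 45.7%


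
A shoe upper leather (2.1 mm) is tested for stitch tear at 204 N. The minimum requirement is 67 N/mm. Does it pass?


STS = 97.1 N/mm
Passes: Yes


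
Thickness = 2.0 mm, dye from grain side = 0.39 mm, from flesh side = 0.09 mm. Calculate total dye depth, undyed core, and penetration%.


Total dyed = 0.48 mm
Undyed core = 1.52 mm
Penetration = 24.0%


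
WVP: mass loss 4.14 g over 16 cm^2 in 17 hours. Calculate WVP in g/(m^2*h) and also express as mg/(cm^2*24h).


WVP = 4.14 / (16 x 17) x 10000 = 152.21 g/(m^2*h)
Mass loss in mg = 4.14 x 1000 = 4140 mg
Per cm^2 per 24h in mg: 4140 x 24 / (16 x 17) = 99360 / 272 = 365.29 mg/(cm^2*24h)


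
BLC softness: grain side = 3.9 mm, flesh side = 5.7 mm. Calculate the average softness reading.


4.80 mm


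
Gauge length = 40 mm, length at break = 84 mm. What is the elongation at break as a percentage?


110.0%

Extension = 84 - 40 = 44 mm
Elongation = 44 / 40 x 100 = 110.0%


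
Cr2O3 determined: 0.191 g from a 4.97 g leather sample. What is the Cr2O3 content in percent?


3.84%

Cr2O3% = 0.191 / 4.97 x 100
Cr2O3% = 3.84%


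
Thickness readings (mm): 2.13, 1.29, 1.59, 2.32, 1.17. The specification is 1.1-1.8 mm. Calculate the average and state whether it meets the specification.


Sum = 8.50
Average = 8.50 / 5 = 1.70 mm
Specification range: 1.1 to 1.8 mm
Within spec: Yes


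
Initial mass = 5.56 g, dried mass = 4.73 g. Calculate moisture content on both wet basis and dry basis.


Wet basis = 14.9%
Dry basis = 17.5%

Moisture lost = 5.56 - 4.73 = 0.83 g
Wet basis MC = 0.83 / 5.56 x 100 = 14.9%
Dry basis MC = 0.83 / 4.73 x 100 = 17.5%


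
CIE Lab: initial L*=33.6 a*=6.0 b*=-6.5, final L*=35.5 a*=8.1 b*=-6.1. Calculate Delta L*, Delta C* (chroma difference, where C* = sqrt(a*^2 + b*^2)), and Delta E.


Delta L* = 1.9
Delta C* = 1.29
Delta E = 2.86

Delta L* = 35.5 - 33.6 = 1.9
C1* = sqrt((6.0)^2 + (-6.5)^2) = 8.846
C2* = sqrt((8.1)^2 + (-6.1)^2) = 10.140
Delta C* = 10.140 - 8.846 = 1.29
Delta E = sqrt((1.9)^2 + (2.1)^2 + (0.4)^2) = 2.86


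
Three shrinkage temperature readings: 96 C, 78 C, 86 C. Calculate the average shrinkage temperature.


86.7 C


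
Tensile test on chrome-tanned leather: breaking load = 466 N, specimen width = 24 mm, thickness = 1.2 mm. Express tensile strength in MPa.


16.18 MPa

Cross-section = 24 x 1.2 = 28.8 mm^2
TS = 466 / 28.8 = 16.18 MPa
(1 N/mm^2 = 1 MPa)


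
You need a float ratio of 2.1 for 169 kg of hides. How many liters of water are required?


354.9 L

Water = hide weight x target ratio
Water = 169 x 2.1 = 354.9 L


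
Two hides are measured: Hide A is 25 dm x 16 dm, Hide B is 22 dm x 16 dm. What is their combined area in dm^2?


752 dm^2

Hide A area = 25 x 16 = 400 dm^2
Hide B area = 22 x 16 = 352 dm^2
Total = 400 + 352 = 752 dm^2


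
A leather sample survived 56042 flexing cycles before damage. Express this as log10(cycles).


log10(56042) = 4.75


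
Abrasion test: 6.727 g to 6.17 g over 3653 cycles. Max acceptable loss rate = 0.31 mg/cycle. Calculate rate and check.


Rate = 0.152 mg/cycle
Passes: Yes

Loss = 6.727 - 6.17 = 0.557 g
Rate = 0.557 g / 3653 cycles x 1000 = 0.152 mg/cycle
Max = 0.31 mg/cycle
Passes: Yes


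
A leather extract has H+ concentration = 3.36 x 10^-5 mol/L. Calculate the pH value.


pH = 4.47


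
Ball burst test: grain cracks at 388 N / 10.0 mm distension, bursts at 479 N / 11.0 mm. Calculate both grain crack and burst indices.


Crack index = 388 / 10.0 = 38.8 N/mm
Burst index = 479 / 11.0 = 43.5 N/mm


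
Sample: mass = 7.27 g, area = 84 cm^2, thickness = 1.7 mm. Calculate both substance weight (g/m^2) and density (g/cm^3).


SW = 7.27 / 84 x 10000 = 865.5 g/m^2
Volume = 84 x 1.7 / 10 = 14.28 cm^3
Density = 7.27 / 14.28 = 0.509 g/cm^3


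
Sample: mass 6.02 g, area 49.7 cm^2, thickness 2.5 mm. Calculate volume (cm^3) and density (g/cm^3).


Thickness in cm = 2.5 / 10 = 0.25 cm
Volume = 49.7 x 0.25 = 12.425 cm^3
Density = 6.02 / 12.425 = 0.485 g/cm^3


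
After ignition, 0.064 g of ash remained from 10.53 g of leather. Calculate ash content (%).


0.61%

Ash% = 0.064 / 10.53 x 100
Ash% = 0.61%


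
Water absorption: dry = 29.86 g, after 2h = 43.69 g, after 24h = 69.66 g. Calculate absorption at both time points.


WA (2h) = (43.69 - 29.86) / 29.86 x 100 = 46.3%
WA (24h) = (69.66 - 29.86) / 29.86 x 100 = 133.3%


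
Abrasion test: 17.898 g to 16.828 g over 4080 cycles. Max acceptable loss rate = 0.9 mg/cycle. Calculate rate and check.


Loss = 17.898 - 16.828 = 1.070 g
Rate = 1.070 g / 4080 cycles x 1000 = 0.262 mg/cycle
Max = 0.9 mg/cycle
Passes: Yes


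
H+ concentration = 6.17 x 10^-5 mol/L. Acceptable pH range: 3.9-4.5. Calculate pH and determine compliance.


pH = -log10(6.17 x 10^-5) = 4.21
Range: 3.9 to 4.5
Compliant: Yes
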